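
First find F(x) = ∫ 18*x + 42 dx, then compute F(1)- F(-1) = 84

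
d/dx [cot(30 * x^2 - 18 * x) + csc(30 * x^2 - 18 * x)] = -60*x*cot(30*x^2 - 18*x)^2 - 60*x*cot(30*x^2 - 18*x)*csc(30*x^2 - 18*x) - 60*x + 18*cot(30*x^2 - 18*x)^2 + 18*cot(30*x^2 - 18*x)*csc(30*x^2 - 18*x) + 18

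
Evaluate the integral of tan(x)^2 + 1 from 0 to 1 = tan(1)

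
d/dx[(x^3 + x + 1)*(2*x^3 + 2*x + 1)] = 12*x^5 + 16*x^3 + 9*x^2 + 4*x + 3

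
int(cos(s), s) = sin(s) + C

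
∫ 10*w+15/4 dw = 5*w^2 + 15*w/4 + C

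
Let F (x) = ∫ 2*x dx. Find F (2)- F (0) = 4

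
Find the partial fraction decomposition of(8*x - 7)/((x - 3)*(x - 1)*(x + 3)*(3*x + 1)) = -261/(320*(3*x + 1)) + 31/(192*(x + 3)) - 1/(32*(x - 1)) + 17/(120*(x - 3))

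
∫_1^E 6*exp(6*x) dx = -exp(6) + exp(6*E)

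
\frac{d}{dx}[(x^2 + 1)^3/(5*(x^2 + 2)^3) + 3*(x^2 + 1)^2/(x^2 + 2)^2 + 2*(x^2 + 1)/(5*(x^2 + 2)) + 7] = (70*x^5 + 208*x^3 + 142*x)/(5*x^8 + 40*x^6 + 120*x^4 + 160*x^2 + 80)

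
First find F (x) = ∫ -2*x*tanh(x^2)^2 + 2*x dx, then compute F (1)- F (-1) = 0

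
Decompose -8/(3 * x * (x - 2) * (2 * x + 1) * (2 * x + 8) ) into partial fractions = -32/(105*(2*x + 1)) + 1/(126*(x + 4)) - 1/(45*(x - 2)) + 1/(6*x)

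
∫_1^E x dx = -1/2 + exp(2)/2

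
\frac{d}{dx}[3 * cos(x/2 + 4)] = -3*sin(x/2 + 4)/2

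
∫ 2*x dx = x^2 + C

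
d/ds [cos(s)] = -sin(s)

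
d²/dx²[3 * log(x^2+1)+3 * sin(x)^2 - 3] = (12*x^4*cos(x)^2 - 6*x^4 + 24*x^2*cos(x)^2 - 18*x^2 + 12*cos(x)^2)/(x^4 + 2*x^2 + 1)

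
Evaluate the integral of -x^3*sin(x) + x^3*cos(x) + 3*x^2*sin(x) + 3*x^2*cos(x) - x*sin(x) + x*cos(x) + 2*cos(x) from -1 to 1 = 2*sin(1) + 4*cos(1)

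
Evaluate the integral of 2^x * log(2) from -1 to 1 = 3/2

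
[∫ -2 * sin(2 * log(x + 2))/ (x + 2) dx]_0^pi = cos(2*log(2 + pi)) - cos(2*log(2))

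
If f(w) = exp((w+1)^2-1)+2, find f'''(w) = 8*w^3*exp(w^2 + 2*w) + 24*w^2*exp(w^2 + 2*w) + 36*w*exp(w^2 + 2*w) + 20*exp(w^2 + 2*w)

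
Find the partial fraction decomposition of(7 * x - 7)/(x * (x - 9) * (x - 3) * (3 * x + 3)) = 7/(60*(x + 1)) - 7/(108*(x - 3)) + 14/(405*(x - 9)) - 7/(81*x)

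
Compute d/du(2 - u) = -1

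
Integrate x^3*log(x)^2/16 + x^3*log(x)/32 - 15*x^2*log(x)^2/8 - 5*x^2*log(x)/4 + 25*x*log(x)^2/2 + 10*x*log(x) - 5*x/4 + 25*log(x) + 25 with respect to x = x*(x - 20)*(x*(x - 20)*log(x) - 80)*log(x)/64 + C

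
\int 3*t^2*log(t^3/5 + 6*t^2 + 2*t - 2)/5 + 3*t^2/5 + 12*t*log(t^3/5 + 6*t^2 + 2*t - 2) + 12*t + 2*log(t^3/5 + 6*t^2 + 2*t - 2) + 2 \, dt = (t^3 + 30*t^2 + 10*t - 10)*log(t^3/5 + 6*t^2 + 2*t - 2)/5 + C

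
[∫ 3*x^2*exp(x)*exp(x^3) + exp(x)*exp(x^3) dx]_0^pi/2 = -1 + exp(pi/2 + pi^3/8)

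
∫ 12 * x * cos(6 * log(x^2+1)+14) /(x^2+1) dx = sin(6*log(x^2 + 1) + 14) + C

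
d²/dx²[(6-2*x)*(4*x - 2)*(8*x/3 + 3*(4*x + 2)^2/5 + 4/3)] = -4608*x^2/5 + 1024*x + 1984/5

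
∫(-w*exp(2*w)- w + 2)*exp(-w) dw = -2*(w - 1)*sinh(w) + C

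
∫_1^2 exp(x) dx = -E + exp(2)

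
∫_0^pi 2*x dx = pi^2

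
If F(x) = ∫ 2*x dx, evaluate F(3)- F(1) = 8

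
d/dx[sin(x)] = cos(x)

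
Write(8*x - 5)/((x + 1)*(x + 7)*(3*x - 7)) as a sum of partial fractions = 123/(280*(3*x - 7)) - 61/(168*(x + 7)) + 13/(60*(x + 1))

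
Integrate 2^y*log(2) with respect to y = 2^y + C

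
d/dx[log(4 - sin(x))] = cos(x)/(sin(x) - 4)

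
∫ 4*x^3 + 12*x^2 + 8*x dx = x^4 + 4*x^3 + 4*x^2 + C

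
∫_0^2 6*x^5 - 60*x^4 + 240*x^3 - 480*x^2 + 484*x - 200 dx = -72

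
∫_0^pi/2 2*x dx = pi^2/4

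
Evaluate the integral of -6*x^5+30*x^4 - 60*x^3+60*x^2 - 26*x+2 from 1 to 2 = 1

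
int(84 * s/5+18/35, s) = 42*s^2/5 + 18*s/35 + C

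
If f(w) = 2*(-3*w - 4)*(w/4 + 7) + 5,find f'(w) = -3*w - 44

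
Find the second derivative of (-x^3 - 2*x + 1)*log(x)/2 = (-6*x^3*log(x) - 5*x^3 - 2*x - 1)/(2*x^2)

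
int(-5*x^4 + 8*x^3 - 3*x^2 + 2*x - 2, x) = -x^5 + 2*x^4 - x^3 + x^2 - 2*x + C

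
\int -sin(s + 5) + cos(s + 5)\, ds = sqrt(2)*sin(s + pi/4 + 5) + C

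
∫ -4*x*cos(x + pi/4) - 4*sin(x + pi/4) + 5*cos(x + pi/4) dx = (5 - 4*x)*sin(x + pi/4) + C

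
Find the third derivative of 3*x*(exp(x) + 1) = 3*x*exp(x) + 9*exp(x)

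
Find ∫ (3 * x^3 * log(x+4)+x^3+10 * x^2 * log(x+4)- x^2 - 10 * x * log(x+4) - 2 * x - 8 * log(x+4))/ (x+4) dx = x*(x^2 - x - 2)*log(x + 4) + C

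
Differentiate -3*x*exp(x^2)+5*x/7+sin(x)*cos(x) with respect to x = -6*x^2*exp(x^2) - 3*exp(x^2) + cos(2*x) + 5/7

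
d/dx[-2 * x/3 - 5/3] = -2/3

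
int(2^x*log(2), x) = 2^x + C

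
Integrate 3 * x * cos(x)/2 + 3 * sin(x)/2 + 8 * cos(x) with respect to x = (3*x/2 + 8)*sin(x) + C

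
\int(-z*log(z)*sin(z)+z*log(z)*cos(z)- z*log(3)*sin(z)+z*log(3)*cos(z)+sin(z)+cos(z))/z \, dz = sqrt(2)*log(3*z)*sin(z + pi/4) + C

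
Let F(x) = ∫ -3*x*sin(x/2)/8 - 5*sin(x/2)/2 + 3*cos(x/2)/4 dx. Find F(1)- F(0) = -5 + 23*cos(1/2)/4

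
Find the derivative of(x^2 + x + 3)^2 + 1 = 4*x^3 + 6*x^2 + 14*x + 6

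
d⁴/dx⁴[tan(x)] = 24*tan(x)^5 + 40*tan(x)^3 + 16*tan(x)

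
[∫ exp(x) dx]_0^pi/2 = -1 + exp(pi/2)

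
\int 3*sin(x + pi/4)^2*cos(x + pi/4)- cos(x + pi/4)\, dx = (sin(2*x) - 1)*sin(x + pi/4)/2 + C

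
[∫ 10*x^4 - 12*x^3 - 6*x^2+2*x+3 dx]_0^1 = 1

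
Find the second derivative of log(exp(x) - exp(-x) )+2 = -4*exp(2*x)/(exp(4*x) - 2*exp(2*x) + 1)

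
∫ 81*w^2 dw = 27*w^3 + C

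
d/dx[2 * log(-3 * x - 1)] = 6/(3*x + 1)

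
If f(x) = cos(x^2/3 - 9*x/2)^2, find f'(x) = (27 - 4*x)*sin(x*(2*x/3 - 9))/6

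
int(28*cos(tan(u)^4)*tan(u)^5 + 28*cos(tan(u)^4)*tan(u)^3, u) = 7*sin(tan(u)^4) + C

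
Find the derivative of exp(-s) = -exp(-s)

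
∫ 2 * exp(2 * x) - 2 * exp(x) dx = (exp(x) - 1)^2 + C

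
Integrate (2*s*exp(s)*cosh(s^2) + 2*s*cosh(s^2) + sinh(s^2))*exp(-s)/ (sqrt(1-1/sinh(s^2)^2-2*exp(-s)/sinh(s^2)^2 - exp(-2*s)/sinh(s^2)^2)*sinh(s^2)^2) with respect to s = asec(exp(s)*sinh(s^2)/(exp(s) + 1)) + C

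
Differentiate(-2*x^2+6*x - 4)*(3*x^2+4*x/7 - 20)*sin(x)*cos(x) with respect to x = -6*x^4*cos(2*x) - 12*x^3*sin(2*x) + 118*x^3*cos(2*x)/7 + 177*x^2*sin(2*x)/7 + 220*x^2*cos(2*x)/7 + 220*x*sin(2*x)/7 - 856*x*cos(2*x)/7 - 428*sin(2*x)/7 + 80*cos(2*x)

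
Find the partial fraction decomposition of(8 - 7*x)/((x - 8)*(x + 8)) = -4/(x + 8) - 3/(x - 8)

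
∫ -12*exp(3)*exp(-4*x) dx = 3*exp(3 - 4*x) + C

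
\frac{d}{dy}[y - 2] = 1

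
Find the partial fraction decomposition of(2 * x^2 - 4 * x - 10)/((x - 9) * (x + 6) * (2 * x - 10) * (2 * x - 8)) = -43/(3300*(x + 6)) + 3/(100*(x - 4)) - 5/(44*(x - 5)) + 29/(300*(x - 9))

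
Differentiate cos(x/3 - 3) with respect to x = -sin(x/3 - 3)/3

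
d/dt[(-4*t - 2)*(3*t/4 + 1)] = -6*t - 11/2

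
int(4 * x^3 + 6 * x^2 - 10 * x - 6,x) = x^4 + 2*x^3 - 5*x^2 - 6*x + C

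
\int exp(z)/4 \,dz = exp(z)/4 + C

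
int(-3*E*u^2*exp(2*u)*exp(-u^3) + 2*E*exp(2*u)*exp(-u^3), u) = exp(-u^3 + 2*u + 1) + C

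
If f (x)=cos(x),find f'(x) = -sin(x)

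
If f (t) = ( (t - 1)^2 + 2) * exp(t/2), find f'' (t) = t^2*exp(t/2)/4 + 3*t*exp(t/2)/2 + 3*exp(t/2)/4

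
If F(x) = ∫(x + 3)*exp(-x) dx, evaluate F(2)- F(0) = 4 - 6*exp(-2)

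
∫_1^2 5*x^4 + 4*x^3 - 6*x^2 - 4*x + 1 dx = 27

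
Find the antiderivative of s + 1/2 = s^2/2 + s/2 + C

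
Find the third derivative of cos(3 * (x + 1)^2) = 216*x^3*sin(3*x^2 + 6*x + 3) + 648*x^2*sin(3*x^2 + 6*x + 3) + 648*x*sin(3*x^2 + 6*x + 3) - 108*x*cos(3*x^2 + 6*x + 3) + 216*sin(3*x^2 + 6*x + 3) - 108*cos(3*x^2 + 6*x + 3)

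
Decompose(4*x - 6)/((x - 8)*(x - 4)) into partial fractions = -5/(2*(x - 4)) + 13/(2*(x - 8))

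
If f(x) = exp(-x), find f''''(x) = exp(-x)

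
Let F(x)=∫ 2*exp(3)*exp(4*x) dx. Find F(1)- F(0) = -exp(3)/2 + exp(7)/2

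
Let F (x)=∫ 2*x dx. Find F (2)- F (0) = 4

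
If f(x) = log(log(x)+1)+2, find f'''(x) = (2*log(x)^2 + 7*log(x) + 7)/(x^3*log(x)^3 + 3*x^3*log(x)^2 + 3*x^3*log(x) + x^3)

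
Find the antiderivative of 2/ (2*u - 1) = log(1 - 2*u) + C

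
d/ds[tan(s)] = cos(s)^(-2)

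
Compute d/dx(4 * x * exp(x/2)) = 2*x*exp(x/2) + 4*exp(x/2)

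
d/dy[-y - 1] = -1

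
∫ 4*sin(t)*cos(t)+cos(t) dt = sin(t) - cos(2*t) + C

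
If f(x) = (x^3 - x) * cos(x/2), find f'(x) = -x^3*sin(x/2)/2 + 3*x^2*cos(x/2) + x*sin(x/2)/2 - cos(x/2)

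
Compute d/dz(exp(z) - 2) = exp(z)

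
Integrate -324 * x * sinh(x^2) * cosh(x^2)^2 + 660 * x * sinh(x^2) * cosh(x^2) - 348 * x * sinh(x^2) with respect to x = -3*(-55*cosh(x^2) + 9*cosh(2*x^2) + 67)*cosh(x^2) + C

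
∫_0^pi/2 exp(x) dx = -1 + exp(pi/2)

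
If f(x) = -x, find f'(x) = -1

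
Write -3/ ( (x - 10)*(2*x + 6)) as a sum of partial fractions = 3/(26*(x + 3)) - 3/(26*(x - 10))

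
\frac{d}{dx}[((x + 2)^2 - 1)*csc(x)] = (-x^2*cos(x)/sin(x) + 2*x - 4*x*cos(x)/sin(x) + 4 - 3*cos(x)/sin(x))/sin(x)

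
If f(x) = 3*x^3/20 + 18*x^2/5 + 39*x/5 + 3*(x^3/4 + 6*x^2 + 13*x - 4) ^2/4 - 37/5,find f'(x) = 9*x^5/32 + 45*x^4/4 + 255*x^3/2 + 6939*x^2/20 + 1887*x/10 - 351/5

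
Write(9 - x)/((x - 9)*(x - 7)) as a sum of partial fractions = -1/(x - 7)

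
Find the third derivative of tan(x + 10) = 6*tan(x + 10)^4 + 8*tan(x + 10)^2 + 2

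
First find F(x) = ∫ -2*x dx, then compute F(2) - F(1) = -3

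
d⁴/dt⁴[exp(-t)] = exp(-t)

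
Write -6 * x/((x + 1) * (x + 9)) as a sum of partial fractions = -27/(4*(x + 9)) + 3/(4*(x + 1))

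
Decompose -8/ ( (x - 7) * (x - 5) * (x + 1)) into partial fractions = -1/(6*(x + 1)) + 2/(3*(x - 5)) - 1/(2*(x - 7))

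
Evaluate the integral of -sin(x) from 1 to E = cos(E) - cos(1)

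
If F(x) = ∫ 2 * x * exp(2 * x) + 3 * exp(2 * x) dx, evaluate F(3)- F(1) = -2*exp(2) + 4*exp(6)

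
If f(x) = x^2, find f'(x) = 2*x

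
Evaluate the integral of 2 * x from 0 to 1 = 1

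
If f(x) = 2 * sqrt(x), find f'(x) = 1/sqrt(x)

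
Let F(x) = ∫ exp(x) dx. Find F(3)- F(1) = -E + exp(3)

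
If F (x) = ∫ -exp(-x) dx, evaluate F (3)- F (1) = -exp(-1) + exp(-3)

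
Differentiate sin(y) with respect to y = cos(y)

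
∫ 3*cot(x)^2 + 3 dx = -3/tan(x) + C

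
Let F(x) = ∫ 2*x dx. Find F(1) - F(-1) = 0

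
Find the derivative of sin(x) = cos(x)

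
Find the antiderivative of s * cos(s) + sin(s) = s*sin(s) + C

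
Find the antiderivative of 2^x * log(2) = 2^x + C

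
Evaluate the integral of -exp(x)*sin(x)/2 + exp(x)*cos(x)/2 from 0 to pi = -exp(pi)/2 - 1/2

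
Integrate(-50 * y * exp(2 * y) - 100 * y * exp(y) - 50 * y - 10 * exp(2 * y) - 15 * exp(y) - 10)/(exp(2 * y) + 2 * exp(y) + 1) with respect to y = (-(exp(y) + 1)*(25*y^2 + 10*y + 17) + 5*exp(y))/(exp(y) + 1) + C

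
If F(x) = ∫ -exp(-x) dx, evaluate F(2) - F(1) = -exp(-1) + exp(-2)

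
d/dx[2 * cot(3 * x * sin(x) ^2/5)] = -6*x*sin(2*x)/5 - 6*x*sin(2*x)/(5*tan(3*x*cos(2*x)/10 - 3*x/10)^2) - 6*sin(x)^2*cot(3*x*sin(x)^2/5)^2/5 - 6*sin(x)^2/5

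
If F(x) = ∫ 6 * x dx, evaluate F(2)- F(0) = 12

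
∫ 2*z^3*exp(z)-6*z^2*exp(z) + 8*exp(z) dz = 2*(z - 2)^3*exp(z) + C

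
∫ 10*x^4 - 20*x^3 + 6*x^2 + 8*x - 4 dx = 2*x^5 - 5*x^4 + 2*x^3 + 4*x^2 - 4*x + C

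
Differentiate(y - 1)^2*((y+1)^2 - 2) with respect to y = 4*y^3 - 8*y + 4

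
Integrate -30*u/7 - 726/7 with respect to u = -15*u^2/7 - 726*u/7 + C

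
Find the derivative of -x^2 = -2*x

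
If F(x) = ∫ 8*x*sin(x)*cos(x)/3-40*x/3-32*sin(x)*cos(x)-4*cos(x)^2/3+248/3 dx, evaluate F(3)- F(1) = -22*cos(2)/3 + 6*cos(6) + 332/3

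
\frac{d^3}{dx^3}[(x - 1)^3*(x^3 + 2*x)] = 120*x^3 - 180*x^2 + 120*x - 42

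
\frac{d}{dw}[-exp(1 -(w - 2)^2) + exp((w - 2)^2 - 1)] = (2*w*exp(2*w^2 - 8*w + 6) + 2*w - 4*exp(2*w^2 - 8*w + 6) - 4)*exp(-w^2 + 4*w - 3)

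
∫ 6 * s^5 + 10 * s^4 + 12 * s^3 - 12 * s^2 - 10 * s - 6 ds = s^6 + 2*s^5 + 3*s^4 - 4*s^3 - 5*s^2 - 6*s + C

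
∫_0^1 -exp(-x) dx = -1 + exp(-1)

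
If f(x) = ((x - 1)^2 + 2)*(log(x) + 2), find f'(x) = (2*x^2*log(x) + 5*x^2 - 2*x*log(x) - 6*x + 3)/x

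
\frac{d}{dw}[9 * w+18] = 9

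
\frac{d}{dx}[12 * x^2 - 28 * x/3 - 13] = 24*x - 28/3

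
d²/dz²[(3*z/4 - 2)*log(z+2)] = (3*z + 20)/(4*z^2 + 16*z + 16)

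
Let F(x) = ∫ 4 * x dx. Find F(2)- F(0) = 8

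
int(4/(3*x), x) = 4*log(x)/3 + C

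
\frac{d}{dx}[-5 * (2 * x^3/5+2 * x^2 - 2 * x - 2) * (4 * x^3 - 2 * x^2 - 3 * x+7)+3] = -48*x^5 - 180*x^4 + 264*x^3 + 108*x^2 - 240*x + 40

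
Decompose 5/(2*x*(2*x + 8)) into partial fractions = -5/(16*(x + 4)) + 5/(16*x)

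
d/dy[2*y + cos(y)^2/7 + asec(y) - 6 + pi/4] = (-y^2*sqrt(1 - 1/y^2)*sin(2*y) + 14*y^2*sqrt(1 - 1/y^2) + 7)/(7*y^2*sqrt(1 - 1/y^2))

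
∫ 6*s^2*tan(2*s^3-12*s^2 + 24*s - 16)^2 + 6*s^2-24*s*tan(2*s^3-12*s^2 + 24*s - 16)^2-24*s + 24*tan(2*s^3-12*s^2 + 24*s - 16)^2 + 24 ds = tan(2*(s - 2)^3) + C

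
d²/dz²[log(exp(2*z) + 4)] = 16*exp(2*z)/(exp(4*z) + 8*exp(2*z) + 16)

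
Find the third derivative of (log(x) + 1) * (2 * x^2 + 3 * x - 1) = (4*x^2 - 3*x - 2)/x^3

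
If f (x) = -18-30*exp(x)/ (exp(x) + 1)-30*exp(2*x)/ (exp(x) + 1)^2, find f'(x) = (-90*exp(2*x) - 30*exp(x))/(exp(3*x) + 3*exp(2*x) + 3*exp(x) + 1)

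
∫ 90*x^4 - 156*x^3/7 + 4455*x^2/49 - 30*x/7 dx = 18*x^5 - 39*x^4/7 + 1485*x^3/49 - 15*x^2/7 + C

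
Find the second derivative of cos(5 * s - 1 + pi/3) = -25*cos(5*s - 1 + pi/3)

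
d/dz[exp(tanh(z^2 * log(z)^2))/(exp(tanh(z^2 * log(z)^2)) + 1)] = 2*z*(log(z) + 1)*exp(tanh(z^2*log(z)^2))*log(z)/((exp(tanh(z^2*log(z)^2)) + 1)^2*cosh(z^2*log(z)^2)^2)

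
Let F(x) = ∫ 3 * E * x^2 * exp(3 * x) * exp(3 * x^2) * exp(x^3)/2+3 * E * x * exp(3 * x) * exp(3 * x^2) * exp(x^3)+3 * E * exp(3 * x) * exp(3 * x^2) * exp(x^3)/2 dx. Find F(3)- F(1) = -exp(8)/2 + exp(64)/2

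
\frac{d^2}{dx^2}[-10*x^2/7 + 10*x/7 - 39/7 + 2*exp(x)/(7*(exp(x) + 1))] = (-20*exp(3*x) - 62*exp(2*x) - 58*exp(x) - 20)/(7*exp(3*x) + 21*exp(2*x) + 21*exp(x) + 7)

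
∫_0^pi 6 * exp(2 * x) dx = 3*(-exp(-pi) + exp(pi))*exp(pi)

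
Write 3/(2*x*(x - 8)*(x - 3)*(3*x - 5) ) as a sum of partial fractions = 81/(760*(3*x - 5)) - 1/(40*(x - 3)) + 3/(1520*(x - 8)) - 1/(80*x)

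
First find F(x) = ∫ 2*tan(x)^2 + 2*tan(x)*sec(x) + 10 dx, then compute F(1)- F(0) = 2*tan(1) + 2/cos(1) + 6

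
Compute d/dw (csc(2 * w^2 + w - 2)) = -2*(4*w + 1)*cos(2*w^2 + w - 2)/(1 - cos(4*w^2 + 2*w - 4))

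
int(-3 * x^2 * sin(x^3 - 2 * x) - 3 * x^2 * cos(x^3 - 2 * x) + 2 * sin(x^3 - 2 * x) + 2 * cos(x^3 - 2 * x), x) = -sin(x*(x^2 - 2)) + cos(x*(x^2 - 2)) + C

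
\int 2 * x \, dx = x^2 + C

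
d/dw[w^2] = 2*w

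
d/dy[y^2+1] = 2*y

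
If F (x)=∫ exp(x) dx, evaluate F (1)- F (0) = -1 + E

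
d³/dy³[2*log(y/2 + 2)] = 4/(y^3 + 12*y^2 + 48*y + 64)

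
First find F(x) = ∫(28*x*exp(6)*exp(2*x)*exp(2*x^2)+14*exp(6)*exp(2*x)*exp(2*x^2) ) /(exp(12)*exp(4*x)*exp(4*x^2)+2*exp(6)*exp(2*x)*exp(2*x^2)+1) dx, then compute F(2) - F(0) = -7*exp(6)/(1 + exp(6)) + 7*exp(18)/(1 + exp(18))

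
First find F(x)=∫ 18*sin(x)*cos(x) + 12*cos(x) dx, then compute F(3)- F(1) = -(2 + 3*sin(1))^2 + (3*sin(3) + 2)^2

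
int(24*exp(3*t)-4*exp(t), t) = (8*exp(2*t) - 4)*exp(t) + C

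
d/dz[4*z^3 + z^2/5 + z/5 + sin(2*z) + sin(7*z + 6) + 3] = 12*z^2 + 2*z/5 + 2*cos(2*z) + 7*cos(7*z + 6) + 1/5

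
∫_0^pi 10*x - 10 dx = -5 + 5*(-1 + pi)^2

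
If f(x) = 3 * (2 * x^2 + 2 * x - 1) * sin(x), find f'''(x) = -6*x^2*cos(x) - 36*x*sin(x) - 6*x*cos(x) - 18*sin(x) + 39*cos(x)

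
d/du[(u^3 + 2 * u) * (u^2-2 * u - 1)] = 5*u^4 - 8*u^3 + 3*u^2 - 8*u - 2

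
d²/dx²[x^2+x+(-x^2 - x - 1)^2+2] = 12*x^2 + 12*x + 8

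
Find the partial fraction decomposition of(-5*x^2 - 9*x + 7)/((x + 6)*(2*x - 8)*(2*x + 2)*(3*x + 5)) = 219/(1768*(3*x + 5)) + 119/(2600*(x + 6)) - 11/(200*(x + 1)) - 109/(3400*(x - 4))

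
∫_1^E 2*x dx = -1 + exp(2)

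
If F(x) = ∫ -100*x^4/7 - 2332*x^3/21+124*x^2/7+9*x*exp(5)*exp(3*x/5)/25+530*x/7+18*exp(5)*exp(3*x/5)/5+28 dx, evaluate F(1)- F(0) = -5*exp(5) + 288/7 + 28*exp(28/5)/5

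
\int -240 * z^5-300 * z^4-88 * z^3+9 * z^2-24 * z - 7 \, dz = -40*z^6 - 60*z^5 - 22*z^4 + 3*z^3 - 12*z^2 - 7*z + C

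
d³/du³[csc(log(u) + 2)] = (-15*sin(log(u) + 2) - 3*sin(3*log(u) + 6) - 25*cos(log(u) + 2) + cos(3*log(u) + 6))/(u^3*(1 - cos(2*log(u) + 4))^2)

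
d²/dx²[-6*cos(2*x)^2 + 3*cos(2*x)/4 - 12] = 384*sin(x)^4 - 378*sin(x)^2 + 45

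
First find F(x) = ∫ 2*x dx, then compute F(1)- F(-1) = 0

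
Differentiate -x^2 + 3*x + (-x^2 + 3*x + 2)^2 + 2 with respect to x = 4*x^3 - 18*x^2 + 8*x + 15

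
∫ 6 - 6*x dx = -3*x^2 + 6*x + C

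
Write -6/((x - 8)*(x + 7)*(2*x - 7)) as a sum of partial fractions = 8/(63*(2*x - 7)) - 2/(105*(x + 7)) - 2/(45*(x - 8))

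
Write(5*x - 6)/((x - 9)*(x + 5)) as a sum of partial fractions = 31/(14*(x + 5)) + 39/(14*(x - 9))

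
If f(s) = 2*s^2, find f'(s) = 4*s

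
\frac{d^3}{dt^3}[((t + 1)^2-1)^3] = 120*t^3 + 360*t^2 + 288*t + 48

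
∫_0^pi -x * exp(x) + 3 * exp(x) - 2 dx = -12 + (2 + exp(pi))*(4 - pi)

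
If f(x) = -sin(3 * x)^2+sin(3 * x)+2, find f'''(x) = 108*sin(6*x) - 27*cos(3*x)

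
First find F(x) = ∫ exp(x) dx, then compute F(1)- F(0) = -1 + E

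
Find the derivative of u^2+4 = 2*u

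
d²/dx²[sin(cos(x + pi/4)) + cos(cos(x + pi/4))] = -sin(x + pi/4)^2*sin(cos(x + pi/4)) - sin(x + pi/4)^2*cos(cos(x + pi/4)) + sin(cos(x + pi/4))*cos(x + pi/4) - cos(x + pi/4)*cos(cos(x + pi/4))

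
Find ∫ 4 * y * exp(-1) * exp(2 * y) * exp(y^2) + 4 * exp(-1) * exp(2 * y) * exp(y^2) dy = 2*exp((y + 1)^2 - 2) + C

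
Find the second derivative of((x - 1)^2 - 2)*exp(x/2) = x^2*exp(x/2)/4 + 3*x*exp(x/2)/2 - exp(x/2)/4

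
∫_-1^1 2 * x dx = 0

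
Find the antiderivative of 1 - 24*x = -12*x^2 + x + C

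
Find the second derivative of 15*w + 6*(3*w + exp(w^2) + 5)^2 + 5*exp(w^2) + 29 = 144*w^3*exp(w^2) + 96*w^2*exp(2*w^2) + 260*w^2*exp(w^2) + 216*w*exp(w^2) + 24*exp(2*w^2) + 130*exp(w^2) + 108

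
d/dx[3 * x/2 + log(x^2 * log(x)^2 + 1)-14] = (3*x^2*log(x)^2 + 4*x*log(x)^2 + 4*x*log(x) + 3)/(2*x^2*log(x)^2 + 2)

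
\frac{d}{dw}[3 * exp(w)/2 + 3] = 3*exp(w)/2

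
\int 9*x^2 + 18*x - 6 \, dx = 3*x^3 + 9*x^2 - 6*x + C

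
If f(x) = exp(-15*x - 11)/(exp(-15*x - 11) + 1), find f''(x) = (-225*exp(15*x + 11) + 225*exp(30*x + 22))/(exp(33)*exp(45*x) + 3*exp(22)*exp(30*x) + 3*exp(11)*exp(15*x) + 1)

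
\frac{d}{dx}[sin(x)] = cos(x)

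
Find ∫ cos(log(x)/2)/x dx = 2*sin(log(x)/2) + C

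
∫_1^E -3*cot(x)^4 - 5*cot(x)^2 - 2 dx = cot(E)^3 + 2*cot(E) - 2*cot(1) - cot(1)^3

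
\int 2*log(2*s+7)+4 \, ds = 2*s + (2*s + 7)*log(2*s + 7) + C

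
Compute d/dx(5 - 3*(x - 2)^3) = -9*x^2 + 36*x - 36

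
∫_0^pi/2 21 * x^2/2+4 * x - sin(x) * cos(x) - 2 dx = -pi - 1/2 + pi^2/2 + 7*pi^3/16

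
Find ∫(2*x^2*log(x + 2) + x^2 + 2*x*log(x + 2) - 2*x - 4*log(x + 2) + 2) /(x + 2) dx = ((x - 1)^2 + 1)*log(x + 2) + C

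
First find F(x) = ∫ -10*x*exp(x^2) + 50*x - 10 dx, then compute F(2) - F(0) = 85 - 5*exp(4)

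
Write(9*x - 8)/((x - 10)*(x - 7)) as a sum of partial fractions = -55/(3*(x - 7)) + 82/(3*(x - 10))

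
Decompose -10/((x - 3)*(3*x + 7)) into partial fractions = 15/(8*(3*x + 7)) - 5/(8*(x - 3))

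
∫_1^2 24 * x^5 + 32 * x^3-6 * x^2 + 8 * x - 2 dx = 368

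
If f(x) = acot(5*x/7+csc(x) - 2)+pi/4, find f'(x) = (49*cot(x)*csc(x) - 35)/(25*x^2 + 70*x*csc(x) - 140*x + 49*csc(x)^2 - 196*csc(x) + 245)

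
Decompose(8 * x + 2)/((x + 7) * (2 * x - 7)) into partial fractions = 20/(7*(2*x - 7)) + 18/(7*(x + 7))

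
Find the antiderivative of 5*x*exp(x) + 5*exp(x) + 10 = 5*x*(exp(x) + 2) + C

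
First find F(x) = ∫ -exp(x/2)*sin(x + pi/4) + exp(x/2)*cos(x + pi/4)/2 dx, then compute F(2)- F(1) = E*cos(pi/4 + 2) - exp(1/2)*cos(pi/4 + 1)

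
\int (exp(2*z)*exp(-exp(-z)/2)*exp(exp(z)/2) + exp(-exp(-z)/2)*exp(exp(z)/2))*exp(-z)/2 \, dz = exp(sinh(z)) + C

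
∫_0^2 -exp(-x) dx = -1 + exp(-2)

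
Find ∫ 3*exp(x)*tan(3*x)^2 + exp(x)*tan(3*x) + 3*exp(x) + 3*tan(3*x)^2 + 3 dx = (exp(x) + 1)*tan(3*x) + C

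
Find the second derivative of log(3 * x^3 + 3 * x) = (-3*x^4 - 1)/(x^6 + 2*x^4 + x^2)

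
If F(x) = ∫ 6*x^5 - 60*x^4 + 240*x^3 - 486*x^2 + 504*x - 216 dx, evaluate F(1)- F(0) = -77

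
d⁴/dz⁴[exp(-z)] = exp(-z)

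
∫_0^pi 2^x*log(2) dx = -1 + 2^pi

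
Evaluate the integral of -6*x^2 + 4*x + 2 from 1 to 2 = -6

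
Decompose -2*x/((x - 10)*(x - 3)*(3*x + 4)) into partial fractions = 12/(221*(3*x + 4)) + 6/(91*(x - 3)) - 10/(119*(x - 10))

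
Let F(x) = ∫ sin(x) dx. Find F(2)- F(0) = 1 - cos(2)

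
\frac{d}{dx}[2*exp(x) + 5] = 2*exp(x)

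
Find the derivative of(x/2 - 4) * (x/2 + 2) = x/2 - 1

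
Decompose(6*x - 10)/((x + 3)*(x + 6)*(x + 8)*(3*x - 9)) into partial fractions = 29/(165*(x + 8)) - 23/(81*(x + 6)) + 14/(135*(x + 3)) + 4/(891*(x - 3))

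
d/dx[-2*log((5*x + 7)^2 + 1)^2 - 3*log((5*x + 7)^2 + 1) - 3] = (-40*x*log(25*x^2 + 70*x + 50) - 30*x - 56*log(25*x^2 + 70*x + 50) - 42)/(5*x^2 + 14*x + 10)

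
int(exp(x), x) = exp(x) + C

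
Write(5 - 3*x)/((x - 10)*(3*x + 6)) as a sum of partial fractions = -11/(36*(x + 2)) - 25/(36*(x - 10))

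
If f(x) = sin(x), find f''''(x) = sin(x)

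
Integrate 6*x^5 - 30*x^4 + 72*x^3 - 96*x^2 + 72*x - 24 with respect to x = x^6 - 6*x^5 + 18*x^4 - 32*x^3 + 36*x^2 - 24*x + C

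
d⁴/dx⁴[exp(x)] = exp(x)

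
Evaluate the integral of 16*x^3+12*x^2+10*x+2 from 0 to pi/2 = -1 + (1 + pi/2 + pi^2/2)^2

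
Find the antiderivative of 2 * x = x^2 + C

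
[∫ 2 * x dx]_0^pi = pi^2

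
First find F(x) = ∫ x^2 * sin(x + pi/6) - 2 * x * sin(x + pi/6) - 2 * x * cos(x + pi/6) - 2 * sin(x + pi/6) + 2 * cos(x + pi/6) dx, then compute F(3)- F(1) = -3*cos(pi/6 + 1) - cos(pi/6 + 3)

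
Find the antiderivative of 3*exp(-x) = -3*exp(-x) + C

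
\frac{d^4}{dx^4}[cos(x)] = cos(x)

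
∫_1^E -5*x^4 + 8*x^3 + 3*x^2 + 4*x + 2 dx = -6 + (E + exp(3))*(-exp(2) + 2 + 2*E)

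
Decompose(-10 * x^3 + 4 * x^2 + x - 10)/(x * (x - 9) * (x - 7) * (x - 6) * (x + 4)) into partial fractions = 69/(572*(x + 4)) - 101/(9*(x - 6)) + 3237/(154*(x - 7)) - 6967/(702*(x - 9)) + 5/(756*x)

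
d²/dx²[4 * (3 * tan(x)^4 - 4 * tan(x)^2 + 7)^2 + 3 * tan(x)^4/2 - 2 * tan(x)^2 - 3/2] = 2592*tan(x)^10 + 576*tan(x)^8 - 226*tan(x)^6 + 3236*tan(x)^4 + 994*tan(x)^2 - 452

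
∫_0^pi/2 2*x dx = pi^2/4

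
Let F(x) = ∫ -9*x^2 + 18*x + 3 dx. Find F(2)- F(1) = 9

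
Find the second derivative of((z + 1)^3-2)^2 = 30*z^4 + 120*z^3 + 180*z^2 + 96*z + 6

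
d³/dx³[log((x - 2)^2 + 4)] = (4*x^3 - 24*x^2 + 64)/(x^6 - 12*x^5 + 72*x^4 - 256*x^3 + 576*x^2 - 768*x + 512)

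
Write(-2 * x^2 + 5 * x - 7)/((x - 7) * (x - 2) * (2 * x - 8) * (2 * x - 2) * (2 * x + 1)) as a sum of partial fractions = -8/(405*(2*x + 1)) + 1/(54*(x - 1)) - 1/(40*(x - 2)) + 19/(648*(x - 4)) - 7/(540*(x - 7))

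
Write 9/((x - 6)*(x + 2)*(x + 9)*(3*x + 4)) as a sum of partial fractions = -243/(1012*(3*x + 4)) - 3/(805*(x + 9)) + 9/(112*(x + 2)) + 3/(880*(x - 6))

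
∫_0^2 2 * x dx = 4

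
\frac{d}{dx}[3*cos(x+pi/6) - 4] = -3*sin(x + pi/6)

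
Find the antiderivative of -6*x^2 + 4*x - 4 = -2*x^3 + 2*x^2 - 4*x + C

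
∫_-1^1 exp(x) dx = E - exp(-1)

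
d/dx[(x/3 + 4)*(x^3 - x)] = 4*x^3/3 + 12*x^2 - 2*x/3 - 4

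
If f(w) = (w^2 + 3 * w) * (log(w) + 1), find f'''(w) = (2*w - 3)/w^2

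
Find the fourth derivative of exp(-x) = exp(-x)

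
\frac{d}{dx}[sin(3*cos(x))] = -3*sin(x)*cos(3*cos(x))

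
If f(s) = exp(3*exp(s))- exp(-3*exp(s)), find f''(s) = (-9*exp(2*s) + 3*exp(s) + 3*exp(s + 6*exp(s)) + 9*exp(2*s + 6*exp(s)))*exp(-3*exp(s))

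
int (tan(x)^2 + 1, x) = tan(x) + C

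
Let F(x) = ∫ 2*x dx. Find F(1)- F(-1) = 0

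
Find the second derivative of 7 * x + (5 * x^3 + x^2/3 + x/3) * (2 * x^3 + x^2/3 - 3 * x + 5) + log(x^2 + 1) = (900*x^8 + 140*x^7 + 1288*x^6 + 714*x^5 - 120*x^4 + 1008*x^3 - 510*x^2 + 434*x + 10)/(3*x^4 + 6*x^2 + 3)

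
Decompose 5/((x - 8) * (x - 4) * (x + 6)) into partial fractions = 1/(28*(x + 6)) - 1/(8*(x - 4)) + 5/(56*(x - 8))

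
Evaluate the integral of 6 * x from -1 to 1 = 0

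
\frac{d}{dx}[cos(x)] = -sin(x)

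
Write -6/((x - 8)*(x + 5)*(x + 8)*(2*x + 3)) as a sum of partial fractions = 48/(1729*(2*x + 3)) + 1/(104*(x + 8)) - 2/(91*(x + 5)) - 3/(1976*(x - 8))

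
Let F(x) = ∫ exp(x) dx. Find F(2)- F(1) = -E + exp(2)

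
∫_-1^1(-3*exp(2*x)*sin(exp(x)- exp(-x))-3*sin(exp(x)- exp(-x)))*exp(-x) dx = 0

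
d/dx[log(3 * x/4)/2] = 1/(2*x)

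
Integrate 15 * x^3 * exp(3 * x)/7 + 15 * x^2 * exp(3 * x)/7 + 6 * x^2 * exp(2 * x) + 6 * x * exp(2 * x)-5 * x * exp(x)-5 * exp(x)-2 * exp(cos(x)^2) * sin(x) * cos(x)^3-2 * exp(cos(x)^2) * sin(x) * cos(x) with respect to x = 5*x^3*exp(3*x)/7 + 3*x^2*exp(2*x) - 5*x*exp(x) + exp(cos(x)^2)*cos(x)^2 + C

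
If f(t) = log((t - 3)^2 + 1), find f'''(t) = (4*t^3 - 36*t^2 + 96*t - 72)/(t^6 - 18*t^5 + 138*t^4 - 576*t^3 + 1380*t^2 - 1800*t + 1000)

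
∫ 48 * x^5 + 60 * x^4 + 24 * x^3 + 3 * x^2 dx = 8*x^6 + 12*x^5 + 6*x^4 + x^3 + C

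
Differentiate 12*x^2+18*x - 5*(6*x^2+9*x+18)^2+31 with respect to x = -720*x^3 - 1620*x^2 - 2946*x - 1602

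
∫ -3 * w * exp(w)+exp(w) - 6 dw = -(3*w - 4)*(exp(w) + 2) + C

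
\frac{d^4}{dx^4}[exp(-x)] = exp(-x)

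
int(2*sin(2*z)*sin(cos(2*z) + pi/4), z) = cos(cos(2*z) + pi/4) + C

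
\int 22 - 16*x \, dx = -8*x^2 + 22*x + C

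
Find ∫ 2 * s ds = s^2 + C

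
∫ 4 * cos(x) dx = 4*sin(x) + C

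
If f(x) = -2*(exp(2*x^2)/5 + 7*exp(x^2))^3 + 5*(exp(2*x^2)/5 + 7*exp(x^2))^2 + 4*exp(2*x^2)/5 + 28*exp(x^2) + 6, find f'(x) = -24*x*exp(6*x^2)/125 - 84*x*exp(5*x^2)/5 - 2344*x*exp(4*x^2)/5 - 4032*x*exp(3*x^2) + 4916*x*exp(2*x^2)/5 + 56*x*exp(x^2)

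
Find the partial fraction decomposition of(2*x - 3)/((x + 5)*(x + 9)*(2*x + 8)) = -21/(40*(x + 9)) + 13/(8*(x + 5)) - 11/(10*(x + 4))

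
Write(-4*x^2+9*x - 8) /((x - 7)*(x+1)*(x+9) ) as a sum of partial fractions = -413/(128*(x + 9)) + 21/(64*(x + 1)) - 141/(128*(x - 7))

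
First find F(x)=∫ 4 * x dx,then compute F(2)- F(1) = 6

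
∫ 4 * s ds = 2*s^2 + C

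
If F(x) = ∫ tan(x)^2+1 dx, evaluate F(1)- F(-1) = 2*tan(1)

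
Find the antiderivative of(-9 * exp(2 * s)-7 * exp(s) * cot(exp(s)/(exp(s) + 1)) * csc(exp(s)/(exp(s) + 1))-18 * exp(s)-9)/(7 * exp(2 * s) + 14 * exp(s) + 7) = -9*s/7 + csc(exp(s)/(exp(s) + 1)) + C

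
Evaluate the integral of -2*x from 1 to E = 1 - exp(2)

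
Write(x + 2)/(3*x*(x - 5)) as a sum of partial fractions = 7/(15*(x - 5)) - 2/(15*x)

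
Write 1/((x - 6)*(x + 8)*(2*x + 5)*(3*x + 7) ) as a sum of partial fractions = -27/(425*(3*x + 7)) + 8/(187*(2*x + 5)) - 1/(2618*(x + 8)) + 1/(5950*(x - 6))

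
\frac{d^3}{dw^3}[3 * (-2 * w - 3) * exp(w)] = -6*w*exp(w) - 27*exp(w)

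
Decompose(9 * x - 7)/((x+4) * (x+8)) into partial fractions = 79/(4*(x + 8)) - 43/(4*(x + 4))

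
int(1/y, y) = log(-8*y) + C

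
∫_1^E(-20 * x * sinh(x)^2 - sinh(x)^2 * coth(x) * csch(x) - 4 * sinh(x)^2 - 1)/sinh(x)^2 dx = -10*exp(2) - 4*E - coth(1) - csch(1) + csch(E) + coth(E) + 14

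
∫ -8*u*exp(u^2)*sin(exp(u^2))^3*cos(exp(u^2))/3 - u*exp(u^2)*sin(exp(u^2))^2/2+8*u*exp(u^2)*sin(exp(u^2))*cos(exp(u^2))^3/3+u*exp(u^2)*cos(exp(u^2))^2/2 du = sin(2*exp(u^2))/8 - cos(4*exp(u^2))/12 + C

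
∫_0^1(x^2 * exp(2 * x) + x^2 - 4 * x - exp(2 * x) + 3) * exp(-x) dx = 0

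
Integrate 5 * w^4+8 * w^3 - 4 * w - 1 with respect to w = w^5 + 2*w^4 - 2*w^2 - w + C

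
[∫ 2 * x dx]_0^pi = pi^2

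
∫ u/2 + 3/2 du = u^2/4 + 3*u/2 + C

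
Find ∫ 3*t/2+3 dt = 3*t^2/4 + 3*t + C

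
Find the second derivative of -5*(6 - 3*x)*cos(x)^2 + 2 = -30*x*cos(2*x) - 30*sin(2*x) + 60*cos(2*x)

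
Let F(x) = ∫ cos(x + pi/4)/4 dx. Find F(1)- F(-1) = sqrt(2)*sin(1)/4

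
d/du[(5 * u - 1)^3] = 375*u^2 - 150*u + 15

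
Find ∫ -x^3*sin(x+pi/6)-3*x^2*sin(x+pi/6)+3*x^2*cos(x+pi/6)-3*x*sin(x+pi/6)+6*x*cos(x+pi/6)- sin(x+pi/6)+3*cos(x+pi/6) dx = (x + 1)^3*cos(x + pi/6) + C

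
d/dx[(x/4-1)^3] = 3*x^2/64 - 3*x/8 + 3/4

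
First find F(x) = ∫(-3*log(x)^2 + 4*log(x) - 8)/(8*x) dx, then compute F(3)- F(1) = -log(3) - log(3)^3/8 + log(3)^2/4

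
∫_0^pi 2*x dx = pi^2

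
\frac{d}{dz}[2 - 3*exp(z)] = -3*exp(z)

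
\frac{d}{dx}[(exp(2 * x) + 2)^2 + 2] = 4*exp(4*x) + 8*exp(2*x)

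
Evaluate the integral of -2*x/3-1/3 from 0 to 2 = -2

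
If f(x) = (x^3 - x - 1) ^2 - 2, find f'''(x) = 120*x^3 - 48*x - 12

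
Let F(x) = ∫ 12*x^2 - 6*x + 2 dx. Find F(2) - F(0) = 24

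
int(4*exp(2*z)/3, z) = 2*exp(2*z)/3 + C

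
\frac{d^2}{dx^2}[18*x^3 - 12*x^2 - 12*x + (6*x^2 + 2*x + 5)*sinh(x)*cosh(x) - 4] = 12*x^2*sinh(2*x) + 4*x*sinh(2*x) + 24*x*cosh(2*x) + 108*x + 16*sinh(2*x) + 4*cosh(2*x) - 24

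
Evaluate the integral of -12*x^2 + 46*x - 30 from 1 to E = (-3 + E)^2*(-4*E - 1) + 20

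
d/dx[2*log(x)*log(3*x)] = (4*log(x) + 2*log(3))/x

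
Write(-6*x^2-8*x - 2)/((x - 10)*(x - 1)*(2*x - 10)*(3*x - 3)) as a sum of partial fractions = -29/(243*(x - 1)) - 2/(27*(x - 1)^2) + 2/(5*(x - 5)) - 341/(1215*(x - 10))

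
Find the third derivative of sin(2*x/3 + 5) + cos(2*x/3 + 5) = 8*sin(2*x/3 + 5)/27 - 8*cos(2*x/3 + 5)/27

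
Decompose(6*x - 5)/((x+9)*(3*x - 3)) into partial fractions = 59/(30*(x + 9)) + 1/(30*(x - 1))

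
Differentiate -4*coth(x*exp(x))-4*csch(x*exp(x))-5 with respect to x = 4*(x*cosh(x*exp(x)) + x + cosh(x*exp(x)) + 1)*exp(x)/sinh(x*exp(x))^2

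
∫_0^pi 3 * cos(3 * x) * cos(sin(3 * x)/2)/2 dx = 0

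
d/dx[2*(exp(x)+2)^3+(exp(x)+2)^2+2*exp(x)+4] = 6*exp(3*x) + 26*exp(2*x) + 30*exp(x)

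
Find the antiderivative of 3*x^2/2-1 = x^3/2 - x + C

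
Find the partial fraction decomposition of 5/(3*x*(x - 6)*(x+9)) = 1/(81*(x + 9)) + 1/(54*(x - 6)) - 5/(162*x)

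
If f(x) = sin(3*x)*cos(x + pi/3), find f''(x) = -8*sin(4*x + pi/3) + 2*cos(2*x + pi/6)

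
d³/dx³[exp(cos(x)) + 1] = (cos(x) + 3)*exp(cos(x))*sin(x)*cos(x)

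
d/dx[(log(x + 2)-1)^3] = (3*log(x + 2)^2 - 6*log(x + 2) + 3)/(x + 2)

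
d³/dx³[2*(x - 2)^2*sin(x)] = -2*x^2*cos(x) - 12*x*sin(x) + 8*x*cos(x) + 24*sin(x) + 4*cos(x)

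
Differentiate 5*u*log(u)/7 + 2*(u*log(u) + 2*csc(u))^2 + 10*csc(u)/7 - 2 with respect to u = 4*u*log(u)^2 - 8*u*log(u)*cot(u)*csc(u) + 4*u*log(u) + 8*log(u)*csc(u) + 5*log(u)/7 - 16*cot(u)*csc(u)^2 - 10*cot(u)*csc(u)/7 + 8*csc(u) + 5/7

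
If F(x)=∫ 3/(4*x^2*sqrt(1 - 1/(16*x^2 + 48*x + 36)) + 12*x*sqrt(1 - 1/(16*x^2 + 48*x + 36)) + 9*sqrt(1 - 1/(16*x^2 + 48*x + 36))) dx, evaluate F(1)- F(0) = -3*asec(6) + 3*asec(10)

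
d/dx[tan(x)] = cos(x)^(-2)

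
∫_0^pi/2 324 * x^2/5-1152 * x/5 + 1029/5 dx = -4*(-5 + 3*pi/2)^2/5 + 4*(-5 + 3*pi/2)^3/5 + 9*pi/10 + 120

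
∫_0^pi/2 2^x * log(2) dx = -1 + 2^(pi/2)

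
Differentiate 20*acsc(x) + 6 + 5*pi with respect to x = -20/(x^2*sqrt(1 - 1/x^2))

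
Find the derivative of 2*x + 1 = 2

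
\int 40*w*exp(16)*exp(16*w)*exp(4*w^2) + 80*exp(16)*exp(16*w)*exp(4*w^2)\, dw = 5*exp(4*(w + 2)^2) + C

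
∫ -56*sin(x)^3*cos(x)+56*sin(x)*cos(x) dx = 14*(cos(x)^2 + 1)*sin(x)^2 + C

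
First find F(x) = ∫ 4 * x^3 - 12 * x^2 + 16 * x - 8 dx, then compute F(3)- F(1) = 24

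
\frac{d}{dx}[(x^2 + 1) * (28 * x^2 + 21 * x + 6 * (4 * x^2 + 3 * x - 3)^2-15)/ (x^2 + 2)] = (384*x^7 + 432*x^6 + 1220*x^5 + 1497*x^4 + 272*x^3 + 429*x^2 - 170*x - 174)/(x^4 + 4*x^2 + 4)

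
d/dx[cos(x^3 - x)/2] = (1 - 3*x^2)*sin(x*(x^2 - 1))/2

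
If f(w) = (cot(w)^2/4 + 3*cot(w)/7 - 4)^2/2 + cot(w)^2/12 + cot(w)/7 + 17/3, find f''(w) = 5*cot(w)^6/8 + 9*cot(w)^5/7 - 387*cot(w)^4/98 - 17*cot(w)^3/14 - 7319*cot(w)^2/1176 - 5*cot(w)/2 - 485/294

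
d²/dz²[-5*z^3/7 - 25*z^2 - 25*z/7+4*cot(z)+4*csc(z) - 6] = -30*z/7 - 50 - 4/sin(z) + 8*cos(z)/sin(z)^3 + 8/sin(z)^3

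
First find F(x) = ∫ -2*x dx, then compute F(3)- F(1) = -8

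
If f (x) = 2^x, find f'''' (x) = 2^x*log(2)^4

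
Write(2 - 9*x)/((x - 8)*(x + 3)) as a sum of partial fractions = -29/(11*(x + 3)) - 70/(11*(x - 8))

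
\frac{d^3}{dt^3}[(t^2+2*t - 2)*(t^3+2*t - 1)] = 60*t^2 + 48*t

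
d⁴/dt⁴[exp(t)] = exp(t)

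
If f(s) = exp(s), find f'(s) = exp(s)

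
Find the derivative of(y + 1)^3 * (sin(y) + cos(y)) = (y + 1)^2*(sqrt(2)*y*cos(y + pi/4) + 2*sin(y) + 4*cos(y))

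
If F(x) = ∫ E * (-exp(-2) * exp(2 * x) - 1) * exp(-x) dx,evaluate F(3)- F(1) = -exp(2) + exp(-2)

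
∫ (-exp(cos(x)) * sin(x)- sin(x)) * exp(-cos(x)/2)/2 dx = 2*sinh(cos(x)/2) + C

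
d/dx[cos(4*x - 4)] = -4*sin(4*x - 4)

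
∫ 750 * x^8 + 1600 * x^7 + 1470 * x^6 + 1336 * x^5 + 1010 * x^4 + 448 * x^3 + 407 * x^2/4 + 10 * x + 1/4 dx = 250*x^9/3 + 200*x^8 + 210*x^7 + 668*x^6/3 + 202*x^5 + 112*x^4 + 407*x^3/12 + 5*x^2 + x/4 + C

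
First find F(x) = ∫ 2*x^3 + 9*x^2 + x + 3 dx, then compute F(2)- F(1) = 33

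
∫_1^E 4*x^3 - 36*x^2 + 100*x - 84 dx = -4 + (-2 + (-3 + E)^2)^2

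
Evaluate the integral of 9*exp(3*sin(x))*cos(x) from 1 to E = -3*exp(3*sin(1)) + 3*exp(3*sin(E))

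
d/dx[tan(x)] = cos(x)^(-2)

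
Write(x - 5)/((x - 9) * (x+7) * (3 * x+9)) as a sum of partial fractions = -1/(16*(x + 7)) + 1/(18*(x + 3)) + 1/(144*(x - 9))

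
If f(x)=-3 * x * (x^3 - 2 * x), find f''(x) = 12 - 36*x^2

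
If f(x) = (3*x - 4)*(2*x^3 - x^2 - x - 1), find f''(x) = 72*x^2 - 66*x + 2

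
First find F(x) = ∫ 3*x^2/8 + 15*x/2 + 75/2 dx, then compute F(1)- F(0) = 331/8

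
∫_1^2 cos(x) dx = -sin(1) + sin(2)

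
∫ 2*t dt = t^2 + C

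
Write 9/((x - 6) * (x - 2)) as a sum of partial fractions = -9/(4*(x - 2)) + 9/(4*(x - 6))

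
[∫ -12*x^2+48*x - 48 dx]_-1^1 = -104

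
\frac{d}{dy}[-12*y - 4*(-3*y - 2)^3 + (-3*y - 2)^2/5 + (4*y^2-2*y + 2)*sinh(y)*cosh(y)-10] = 4*y^2*cosh(2*y) + 324*y^2 + 4*y*sinh(2*y) - 2*y*cosh(2*y) + 2178*y/5 - sinh(2*y) + 2*cosh(2*y) + 672/5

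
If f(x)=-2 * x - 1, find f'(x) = -2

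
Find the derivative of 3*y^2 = 6*y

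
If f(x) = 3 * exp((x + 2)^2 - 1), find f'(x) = 6*x*exp(x^2 + 4*x + 3) + 12*exp(x^2 + 4*x + 3)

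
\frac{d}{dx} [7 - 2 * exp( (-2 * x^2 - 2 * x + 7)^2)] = -32*x^3*exp(4*x^4 + 8*x^3 - 24*x^2 - 28*x + 49) - 48*x^2*exp(4*x^4 + 8*x^3 - 24*x^2 - 28*x + 49) + 96*x*exp(4*x^4 + 8*x^3 - 24*x^2 - 28*x + 49) + 56*exp(4*x^4 + 8*x^3 - 24*x^2 - 28*x + 49)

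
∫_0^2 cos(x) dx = sin(2)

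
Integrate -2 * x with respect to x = -x^2 + C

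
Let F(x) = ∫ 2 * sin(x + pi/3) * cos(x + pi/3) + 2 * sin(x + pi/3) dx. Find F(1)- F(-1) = sqrt(3)*(cos(1) + 2)*sin(1)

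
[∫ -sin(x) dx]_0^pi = -2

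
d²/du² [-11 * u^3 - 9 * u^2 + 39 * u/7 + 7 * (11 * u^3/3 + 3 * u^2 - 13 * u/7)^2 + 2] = 8470*u^4/3 + 3080*u^3 - 388*u^2 - 534*u + 212/7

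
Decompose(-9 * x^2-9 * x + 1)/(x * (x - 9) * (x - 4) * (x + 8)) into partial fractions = 503/(1632*(x + 8)) + 179/(240*(x - 4)) - 809/(765*(x - 9)) + 1/(288*x)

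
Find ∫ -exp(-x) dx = exp(-x) + C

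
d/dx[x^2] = 2*x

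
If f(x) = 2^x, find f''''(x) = 2^x*log(2)^4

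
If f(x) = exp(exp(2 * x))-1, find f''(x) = 4*exp(2*x + exp(2*x)) + 4*exp(4*x + exp(2*x))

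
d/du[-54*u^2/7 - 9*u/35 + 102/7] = -108*u/7 - 9/35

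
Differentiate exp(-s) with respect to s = -exp(-s)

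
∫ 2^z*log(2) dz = 2^z + C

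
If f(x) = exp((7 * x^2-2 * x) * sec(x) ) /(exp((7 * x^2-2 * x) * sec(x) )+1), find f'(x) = (7*x^2*sin(x)/cos(x) - 2*x*sin(x)/cos(x) + 14*x - 2)*exp(2*x/cos(x))*exp(7*x^2/cos(x))/((exp(2*x/cos(x)) + exp(7*x^2/cos(x)))^2*cos(x))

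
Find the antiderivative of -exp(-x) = exp(-x) + C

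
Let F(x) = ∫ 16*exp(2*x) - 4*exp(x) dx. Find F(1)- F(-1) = -4*E - 8*exp(-2) + 4*exp(-1) + 8*exp(2)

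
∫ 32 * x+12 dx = 16*x^2 + 12*x + C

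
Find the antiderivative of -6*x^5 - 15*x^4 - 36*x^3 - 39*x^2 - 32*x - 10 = -x^6 - 3*x^5 - 9*x^4 - 13*x^3 - 16*x^2 - 10*x + C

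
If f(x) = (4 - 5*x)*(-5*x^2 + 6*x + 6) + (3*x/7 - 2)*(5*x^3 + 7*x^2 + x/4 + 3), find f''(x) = 180*x^2/7 + 108*x - 1789/14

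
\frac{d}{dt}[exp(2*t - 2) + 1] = 2*exp(2*t - 2)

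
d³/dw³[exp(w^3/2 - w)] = 27*w^6*exp(w^3/2 - w)/8 - 27*w^4*exp(w^3/2 - w)/4 + 27*w^3*exp(w^3/2 - w)/2 + 9*w^2*exp(w^3/2 - w)/2 - 9*w*exp(w^3/2 - w) + 2*exp(w^3/2 - w)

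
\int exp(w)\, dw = exp(w) + C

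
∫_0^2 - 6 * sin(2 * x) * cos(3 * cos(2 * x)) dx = sin(3*cos(4)) - sin(3)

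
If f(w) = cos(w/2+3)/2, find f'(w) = -sin(w/2 + 3)/4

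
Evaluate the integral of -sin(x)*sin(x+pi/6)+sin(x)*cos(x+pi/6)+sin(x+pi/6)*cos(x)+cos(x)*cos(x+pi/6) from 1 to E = sqrt(2)*(cos(5*pi/12 + 2) - cos(5*pi/12 + 2*E))/2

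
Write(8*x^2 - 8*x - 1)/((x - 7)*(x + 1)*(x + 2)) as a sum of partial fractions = 47/(9*(x + 2)) - 15/(8*(x + 1)) + 335/(72*(x - 7))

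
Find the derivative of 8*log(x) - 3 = 8/x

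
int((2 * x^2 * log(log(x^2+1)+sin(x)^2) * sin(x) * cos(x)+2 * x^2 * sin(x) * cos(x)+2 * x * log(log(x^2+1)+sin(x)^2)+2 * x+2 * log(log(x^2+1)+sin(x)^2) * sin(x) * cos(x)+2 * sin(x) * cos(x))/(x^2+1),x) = (log(x^2 + 1) + sin(x)^2)*log(log(x^2 + 1) + sin(x)^2) + C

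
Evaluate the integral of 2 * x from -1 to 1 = 0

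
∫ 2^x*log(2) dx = 2^x + C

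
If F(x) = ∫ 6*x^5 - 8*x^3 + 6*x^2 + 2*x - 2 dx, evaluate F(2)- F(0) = 48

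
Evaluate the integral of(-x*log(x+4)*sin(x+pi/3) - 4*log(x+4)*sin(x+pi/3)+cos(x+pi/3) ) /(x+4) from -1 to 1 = -log(3)*sin(pi/6 + 1) + log(5)*cos(1 + pi/3)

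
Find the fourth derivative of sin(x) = sin(x)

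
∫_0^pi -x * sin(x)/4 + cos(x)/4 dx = -pi/4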